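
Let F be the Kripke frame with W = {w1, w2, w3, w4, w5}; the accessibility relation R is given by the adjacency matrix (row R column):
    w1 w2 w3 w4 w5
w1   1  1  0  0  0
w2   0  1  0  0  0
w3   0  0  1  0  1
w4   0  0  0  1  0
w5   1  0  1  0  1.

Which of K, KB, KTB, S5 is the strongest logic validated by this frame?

K

Symmetric (axiom B): no — w1 R w2 but not w2 R w1.
Reflexive (axiom T): yes — every world is R-related to itself.
Euclidean (axiom 5): no — w5 R w1 and w5 R w3, but not w1 R w3.
So F validates K; KB would additionally require R to be symmetric. The strongest is K.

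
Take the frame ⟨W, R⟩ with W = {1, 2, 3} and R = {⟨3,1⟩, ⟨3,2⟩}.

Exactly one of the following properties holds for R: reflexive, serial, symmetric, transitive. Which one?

transitive

Reflexive: no — 1 is not related to itself.
Serial: no — 1 has no R-successor.
Symmetric: no — 3 R 1 but not 1 R 3.
Transitive: yes — every two-step R-path is closed by a direct edge.
Only transitive holds.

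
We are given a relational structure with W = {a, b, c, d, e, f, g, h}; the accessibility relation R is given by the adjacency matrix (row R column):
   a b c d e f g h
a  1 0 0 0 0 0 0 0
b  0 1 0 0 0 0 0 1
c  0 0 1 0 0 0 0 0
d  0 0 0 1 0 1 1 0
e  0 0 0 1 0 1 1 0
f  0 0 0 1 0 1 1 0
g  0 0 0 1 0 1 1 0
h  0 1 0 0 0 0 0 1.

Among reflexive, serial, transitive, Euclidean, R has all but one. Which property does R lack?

Reflexive: no — e is not related to itself.
Serial: yes — every world has a successor (e.g. a R a).
Transitive: yes — every two-step R-path is closed by a direct edge.
Euclidean: yes — any two successors of a common world are R-related.
Only reflexive fails.

reflexive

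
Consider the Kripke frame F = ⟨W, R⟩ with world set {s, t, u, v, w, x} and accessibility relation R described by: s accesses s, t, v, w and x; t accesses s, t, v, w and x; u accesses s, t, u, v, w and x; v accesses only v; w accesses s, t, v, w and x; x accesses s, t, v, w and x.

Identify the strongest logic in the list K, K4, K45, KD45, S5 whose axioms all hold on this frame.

Transitive (axiom 4): yes — every two-step R-path is closed by a direct edge.
Euclidean (axiom 5): no — s R v and s R t, but not v R t.
Serial (axiom D): yes — every world has a successor (e.g. s R s).
Reflexive (axiom T): yes — every world is R-related to itself.
So F validates K, K4; K45 would additionally require R to be Euclidean. The strongest is K4.

K4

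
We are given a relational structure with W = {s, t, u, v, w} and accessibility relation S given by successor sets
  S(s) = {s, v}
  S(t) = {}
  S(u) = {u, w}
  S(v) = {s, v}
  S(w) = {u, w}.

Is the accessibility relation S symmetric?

Yes

Symmetric: yes — every pair in S has its reverse in S.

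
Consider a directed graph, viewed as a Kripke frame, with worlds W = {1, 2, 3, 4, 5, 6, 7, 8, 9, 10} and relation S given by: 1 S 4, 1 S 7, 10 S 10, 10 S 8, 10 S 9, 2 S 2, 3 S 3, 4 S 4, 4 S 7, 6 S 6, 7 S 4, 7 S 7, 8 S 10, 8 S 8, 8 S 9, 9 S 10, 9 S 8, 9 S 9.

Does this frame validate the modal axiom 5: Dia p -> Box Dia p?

Yes

Axiom 5 corresponds to the accessibility relation being Euclidean.
Euclidean: yes — any two successors of a common world are S-related.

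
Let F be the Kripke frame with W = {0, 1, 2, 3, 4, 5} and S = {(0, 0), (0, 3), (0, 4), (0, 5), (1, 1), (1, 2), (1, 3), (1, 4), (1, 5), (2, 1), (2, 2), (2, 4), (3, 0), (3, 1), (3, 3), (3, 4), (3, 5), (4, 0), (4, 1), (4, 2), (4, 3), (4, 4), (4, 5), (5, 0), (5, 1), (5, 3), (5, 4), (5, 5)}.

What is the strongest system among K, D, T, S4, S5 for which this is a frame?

T

Serial (axiom D): yes — every world has a successor (e.g. 0 S 0).
Reflexive (axiom T): yes — every world is S-related to itself.
Transitive (axiom 4): no — 0 S 3 and 3 S 1, but not 0 S 1.
Euclidean (axiom 5): no — 1 S 2 and 1 S 3, but not 2 S 3.
So F validates K, D, T; S4 would additionally require S to be transitive. The strongest is T.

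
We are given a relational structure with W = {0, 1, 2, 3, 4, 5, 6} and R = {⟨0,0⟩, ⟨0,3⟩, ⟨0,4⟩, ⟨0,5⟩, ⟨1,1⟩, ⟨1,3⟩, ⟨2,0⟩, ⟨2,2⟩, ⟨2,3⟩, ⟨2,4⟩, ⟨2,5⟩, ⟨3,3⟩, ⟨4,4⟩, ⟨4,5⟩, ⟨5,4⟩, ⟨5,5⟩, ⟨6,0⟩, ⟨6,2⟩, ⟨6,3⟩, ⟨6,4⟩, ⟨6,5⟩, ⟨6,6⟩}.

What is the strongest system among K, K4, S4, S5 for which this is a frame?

S4

Transitive (axiom 4): yes — every two-step R-path is closed by a direct edge.
Reflexive (axiom T): yes — every world is R-related to itself.
Euclidean (axiom 5): no — 0 R 3 and 0 R 4, but not 3 R 4.
So F validates K, K4, S4; S5 would additionally require R to be Euclidean. The strongest is S4.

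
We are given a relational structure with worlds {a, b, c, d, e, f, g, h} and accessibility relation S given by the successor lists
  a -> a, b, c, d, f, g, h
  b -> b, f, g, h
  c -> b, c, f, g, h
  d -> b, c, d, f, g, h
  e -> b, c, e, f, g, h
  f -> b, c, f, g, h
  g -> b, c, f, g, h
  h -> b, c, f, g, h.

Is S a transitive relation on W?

No

Transitive: no — b S f and f S c, but not b S c.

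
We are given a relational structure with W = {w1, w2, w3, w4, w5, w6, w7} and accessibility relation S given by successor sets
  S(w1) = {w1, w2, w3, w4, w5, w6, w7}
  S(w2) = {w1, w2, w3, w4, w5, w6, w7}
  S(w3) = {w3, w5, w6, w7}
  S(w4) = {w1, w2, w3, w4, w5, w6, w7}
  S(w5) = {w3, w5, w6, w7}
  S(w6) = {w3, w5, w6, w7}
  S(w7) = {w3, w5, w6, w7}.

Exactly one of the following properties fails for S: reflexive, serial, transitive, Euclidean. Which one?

Euclidean

Reflexive: yes — every world is S-related to itself.
Serial: yes — every world has a successor (e.g. w1 S w1).
Transitive: yes — every two-step S-path is closed by a direct edge.
Euclidean: no — w1 S w3 and w1 S w2, but not w3 S w2.
Only Euclidean fails.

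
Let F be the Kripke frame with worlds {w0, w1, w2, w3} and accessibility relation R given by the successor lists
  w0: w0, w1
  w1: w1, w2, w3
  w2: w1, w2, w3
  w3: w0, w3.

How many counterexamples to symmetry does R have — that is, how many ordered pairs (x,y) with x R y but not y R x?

4

Enumerating: (w0,w1), (w1,w3), (w2,w3), (w3,w0).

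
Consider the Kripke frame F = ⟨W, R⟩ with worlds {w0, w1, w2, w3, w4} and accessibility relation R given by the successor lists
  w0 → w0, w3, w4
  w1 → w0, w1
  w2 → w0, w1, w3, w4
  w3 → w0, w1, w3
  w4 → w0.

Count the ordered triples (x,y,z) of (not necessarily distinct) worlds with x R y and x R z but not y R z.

Enumerating: (w0,w3,w4), (w0,w4,w3), (w0,w4,w4), (w1,w0,w1), (w2,w0,w1), (w2,w1,w3), (w2,w1,w4), (w2,w3,w4), (w2,w4,w1), (w2,w4,w3), (w2,w4,w4), (w3,w0,w1), (w3,w1,w3).

13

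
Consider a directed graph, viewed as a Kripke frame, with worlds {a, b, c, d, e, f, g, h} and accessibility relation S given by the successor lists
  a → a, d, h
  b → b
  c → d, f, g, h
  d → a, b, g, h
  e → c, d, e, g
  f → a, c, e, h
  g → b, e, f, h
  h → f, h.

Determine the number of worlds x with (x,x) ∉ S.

4

Enumerating: c, d, f, g.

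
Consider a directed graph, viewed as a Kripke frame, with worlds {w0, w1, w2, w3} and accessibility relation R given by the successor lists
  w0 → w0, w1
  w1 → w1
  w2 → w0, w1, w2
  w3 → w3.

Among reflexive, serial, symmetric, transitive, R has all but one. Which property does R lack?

symmetric

Reflexive: yes — every world is R-related to itself.
Serial: yes — every world has a successor (e.g. w0 R w0).
Symmetric: no — w0 R w1 but not w1 R w0.
Transitive: yes — every two-step R-path is closed by a direct edge.
Only symmetric fails.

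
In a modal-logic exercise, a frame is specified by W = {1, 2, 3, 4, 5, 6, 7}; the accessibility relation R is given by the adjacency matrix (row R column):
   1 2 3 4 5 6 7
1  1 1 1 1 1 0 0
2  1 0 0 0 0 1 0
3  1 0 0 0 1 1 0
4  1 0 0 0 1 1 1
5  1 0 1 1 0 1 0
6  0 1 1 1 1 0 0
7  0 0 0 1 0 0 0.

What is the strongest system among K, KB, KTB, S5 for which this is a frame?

KB

Symmetric (axiom B): yes — every pair in R has its reverse in R.
Reflexive (axiom T): no — 2 is not related to itself.
Euclidean (axiom 5): no — 1 R 2 and 1 R 3, but not 2 R 3.
So F validates K, KB; KTB would additionally require R to be reflexive. The strongest is KB.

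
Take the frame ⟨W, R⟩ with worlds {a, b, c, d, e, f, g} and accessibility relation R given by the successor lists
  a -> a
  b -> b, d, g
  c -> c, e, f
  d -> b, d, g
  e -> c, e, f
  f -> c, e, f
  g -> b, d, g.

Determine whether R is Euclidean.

Euclidean: yes — any two successors of a common world are R-related.

Yes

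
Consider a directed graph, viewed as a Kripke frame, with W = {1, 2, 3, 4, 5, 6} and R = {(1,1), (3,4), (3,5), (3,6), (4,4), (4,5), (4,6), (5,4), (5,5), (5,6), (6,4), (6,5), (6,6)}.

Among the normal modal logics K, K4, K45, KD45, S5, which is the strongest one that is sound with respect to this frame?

K45

Transitive (axiom 4): yes — every two-step R-path is closed by a direct edge.
Euclidean (axiom 5): yes — any two successors of a common world are R-related.
Serial (axiom D): no — 2 has no R-successor.
Reflexive (axiom T): no — 2 is not related to itself.
So F validates K, K4, K45; KD45 would additionally require R to be serial. The strongest is K45.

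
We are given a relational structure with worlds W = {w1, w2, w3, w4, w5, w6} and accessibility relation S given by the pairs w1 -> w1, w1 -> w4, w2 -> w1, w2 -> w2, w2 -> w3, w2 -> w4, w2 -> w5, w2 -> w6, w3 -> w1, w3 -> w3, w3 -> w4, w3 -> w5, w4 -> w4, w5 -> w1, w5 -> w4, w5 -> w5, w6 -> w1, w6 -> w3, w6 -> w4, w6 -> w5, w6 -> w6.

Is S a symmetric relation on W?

No

Symmetric: no — w1 S w4 but not w4 S w1.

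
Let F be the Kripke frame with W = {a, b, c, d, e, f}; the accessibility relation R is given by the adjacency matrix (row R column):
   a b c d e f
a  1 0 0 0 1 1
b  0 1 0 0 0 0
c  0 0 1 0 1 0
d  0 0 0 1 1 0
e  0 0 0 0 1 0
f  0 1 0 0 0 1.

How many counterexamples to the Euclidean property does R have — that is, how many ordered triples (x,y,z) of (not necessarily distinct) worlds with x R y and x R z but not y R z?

7

Enumerating: (a,e,a), (a,e,f), (a,f,a), (a,f,e), (c,e,c), (d,e,d), (f,b,f).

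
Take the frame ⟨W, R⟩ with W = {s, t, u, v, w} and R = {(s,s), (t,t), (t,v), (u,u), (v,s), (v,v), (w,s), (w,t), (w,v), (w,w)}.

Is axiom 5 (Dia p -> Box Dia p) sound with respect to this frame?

Axiom 5 corresponds to the accessibility relation being Euclidean.
Euclidean: no — w R s and w R t, but not s R t.

No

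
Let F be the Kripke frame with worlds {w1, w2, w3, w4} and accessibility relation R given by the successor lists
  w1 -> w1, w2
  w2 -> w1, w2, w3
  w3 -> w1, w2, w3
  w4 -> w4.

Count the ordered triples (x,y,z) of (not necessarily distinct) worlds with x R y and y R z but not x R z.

Enumerating: (w1,w2,w3).

1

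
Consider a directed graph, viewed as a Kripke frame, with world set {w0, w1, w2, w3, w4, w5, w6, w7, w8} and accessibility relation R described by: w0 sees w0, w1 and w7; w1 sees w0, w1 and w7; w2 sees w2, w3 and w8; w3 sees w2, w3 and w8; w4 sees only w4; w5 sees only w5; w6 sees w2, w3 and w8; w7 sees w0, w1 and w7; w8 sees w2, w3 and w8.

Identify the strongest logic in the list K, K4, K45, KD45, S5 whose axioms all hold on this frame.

Transitive (axiom 4): yes — every two-step R-path is closed by a direct edge.
Euclidean (axiom 5): yes — any two successors of a common world are R-related.
Serial (axiom D): yes — every world has a successor (e.g. w0 R w0).
Reflexive (axiom T): no — w6 is not related to itself.
So F validates K, K4, K45, KD45; S5 would additionally require R to be reflexive. The strongest is KD45.

KD45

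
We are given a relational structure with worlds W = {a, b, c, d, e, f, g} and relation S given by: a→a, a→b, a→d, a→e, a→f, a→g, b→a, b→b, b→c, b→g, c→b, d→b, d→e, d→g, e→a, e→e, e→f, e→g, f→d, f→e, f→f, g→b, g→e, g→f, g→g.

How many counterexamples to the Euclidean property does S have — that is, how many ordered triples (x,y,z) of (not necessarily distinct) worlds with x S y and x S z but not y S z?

Enumerating: (a,b,d), (a,b,e), (a,b,f), (a,d,a), (a,d,d), (a,d,f), (a,e,b), (a,e,d), (a,f,a), (a,f,b), (a,f,g), (a,g,a), … and 20 more.
Total: 32.

32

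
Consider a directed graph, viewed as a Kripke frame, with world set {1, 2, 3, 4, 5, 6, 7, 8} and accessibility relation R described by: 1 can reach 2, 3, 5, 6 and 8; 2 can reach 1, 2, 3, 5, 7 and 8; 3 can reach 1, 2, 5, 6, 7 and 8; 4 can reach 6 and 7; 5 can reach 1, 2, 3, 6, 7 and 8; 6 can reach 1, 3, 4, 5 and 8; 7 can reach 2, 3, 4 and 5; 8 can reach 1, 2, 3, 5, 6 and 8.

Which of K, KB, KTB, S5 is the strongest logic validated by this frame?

Symmetric (axiom B): yes — every pair in R has its reverse in R.
Reflexive (axiom T): no — 1 is not related to itself.
Euclidean (axiom 5): no — 1 R 2 and 1 R 6, but not 2 R 6.
So F validates K, KB; KTB would additionally require R to be reflexive. The strongest is KB.

KB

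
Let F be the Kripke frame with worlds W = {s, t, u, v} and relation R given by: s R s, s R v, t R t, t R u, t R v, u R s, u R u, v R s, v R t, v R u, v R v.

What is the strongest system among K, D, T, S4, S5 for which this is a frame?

T

Serial (axiom D): yes — every world has a successor (e.g. s R s).
Reflexive (axiom T): yes — every world is R-related to itself.
Transitive (axiom 4): no — s R v and v R t, but not s R t.
Euclidean (axiom 5): no — t R u and t R v, but not u R v.
So F validates K, D, T; S4 would additionally require R to be transitive. The strongest is T.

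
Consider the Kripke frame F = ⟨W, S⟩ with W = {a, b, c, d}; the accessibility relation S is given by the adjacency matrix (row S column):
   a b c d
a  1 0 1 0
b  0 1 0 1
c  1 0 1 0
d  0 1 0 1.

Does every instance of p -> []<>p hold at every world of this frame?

Axiom B corresponds to the accessibility relation being symmetric.
Symmetric: yes — every pair in S has its reverse in S.

Yes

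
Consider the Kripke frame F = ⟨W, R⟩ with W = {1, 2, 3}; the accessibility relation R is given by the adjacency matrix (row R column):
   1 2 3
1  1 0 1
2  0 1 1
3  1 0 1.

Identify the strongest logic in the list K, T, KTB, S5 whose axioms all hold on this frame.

Reflexive (axiom T): yes — every world is R-related to itself.
Symmetric (axiom B): no — 2 R 3 but not 3 R 2.
Euclidean (axiom 5): no — 2 R 3 and 2 R 2, but not 3 R 2.
So F validates K, T; KTB would additionally require R to be symmetric. The strongest is T.

T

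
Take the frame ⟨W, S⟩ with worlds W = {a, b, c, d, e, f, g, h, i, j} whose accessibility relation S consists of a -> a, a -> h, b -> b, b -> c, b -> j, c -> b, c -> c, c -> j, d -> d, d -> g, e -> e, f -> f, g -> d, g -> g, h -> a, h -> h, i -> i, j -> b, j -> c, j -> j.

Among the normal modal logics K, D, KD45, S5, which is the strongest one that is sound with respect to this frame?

Serial (axiom D): yes — every world has a successor (e.g. a S a).
Euclidean (axiom 5): yes — any two successors of a common world are S-related.
Transitive (axiom 4): yes — every two-step S-path is closed by a direct edge.
Reflexive (axiom T): yes — every world is S-related to itself.
So F validates K, D, KD45, S5. The strongest is S5.

S5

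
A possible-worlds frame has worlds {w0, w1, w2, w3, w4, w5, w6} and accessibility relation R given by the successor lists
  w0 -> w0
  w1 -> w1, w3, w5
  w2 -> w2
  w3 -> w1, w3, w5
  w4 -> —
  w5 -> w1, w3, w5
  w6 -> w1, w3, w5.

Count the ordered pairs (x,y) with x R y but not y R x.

3

Enumerating: (w6,w1), (w6,w3), (w6,w5).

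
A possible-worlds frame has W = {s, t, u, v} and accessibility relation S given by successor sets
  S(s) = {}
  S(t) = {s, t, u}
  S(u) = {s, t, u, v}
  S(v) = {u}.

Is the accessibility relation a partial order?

No

Reflexive: no — s is not related to itself.
Transitive: no — t S u and u S v, but not t S v.
Antisymmetric: no — t S u and u S t with t ≠ u.
So S is not a partial order.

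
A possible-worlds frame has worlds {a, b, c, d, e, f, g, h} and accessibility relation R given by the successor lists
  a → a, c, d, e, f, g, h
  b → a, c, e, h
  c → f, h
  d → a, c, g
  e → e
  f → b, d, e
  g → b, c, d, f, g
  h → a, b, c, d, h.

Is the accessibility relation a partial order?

No

Reflexive: no — b is not related to itself.
Transitive: no — a R f and f R b, but not a R b.
Antisymmetric: no — a R d and d R a with a ≠ d.
So R is not a partial order.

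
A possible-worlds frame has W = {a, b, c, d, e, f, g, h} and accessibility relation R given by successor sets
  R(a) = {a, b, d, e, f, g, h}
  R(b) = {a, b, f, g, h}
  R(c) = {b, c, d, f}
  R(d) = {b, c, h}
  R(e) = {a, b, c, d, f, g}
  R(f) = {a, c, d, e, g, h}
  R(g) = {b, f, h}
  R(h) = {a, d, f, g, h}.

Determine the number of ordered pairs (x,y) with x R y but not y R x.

11

Enumerating: (a,d), (a,g), (b,f), (b,h), (c,b), (d,b), (e,b), (e,c), (e,d), (e,g), (f,d).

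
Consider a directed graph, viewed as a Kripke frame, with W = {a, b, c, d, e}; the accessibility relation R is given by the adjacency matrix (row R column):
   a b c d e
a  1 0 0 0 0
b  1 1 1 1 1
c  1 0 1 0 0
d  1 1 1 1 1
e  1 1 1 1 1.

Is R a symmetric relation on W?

No

Symmetric: no — b R a but not a R b.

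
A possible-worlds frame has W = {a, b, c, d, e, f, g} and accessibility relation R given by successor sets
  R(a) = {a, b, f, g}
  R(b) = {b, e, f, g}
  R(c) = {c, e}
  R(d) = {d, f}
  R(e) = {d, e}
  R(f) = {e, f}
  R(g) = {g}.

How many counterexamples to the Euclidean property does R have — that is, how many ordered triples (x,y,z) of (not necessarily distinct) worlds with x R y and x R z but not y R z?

19

Enumerating: (a,b,a), (a,f,a), (a,f,b), (a,f,g), (a,g,a), (a,g,b), (a,g,f), (b,e,b), (b,e,f), (b,e,g), (b,f,b), (b,f,g), … and 7 more.
Total: 19.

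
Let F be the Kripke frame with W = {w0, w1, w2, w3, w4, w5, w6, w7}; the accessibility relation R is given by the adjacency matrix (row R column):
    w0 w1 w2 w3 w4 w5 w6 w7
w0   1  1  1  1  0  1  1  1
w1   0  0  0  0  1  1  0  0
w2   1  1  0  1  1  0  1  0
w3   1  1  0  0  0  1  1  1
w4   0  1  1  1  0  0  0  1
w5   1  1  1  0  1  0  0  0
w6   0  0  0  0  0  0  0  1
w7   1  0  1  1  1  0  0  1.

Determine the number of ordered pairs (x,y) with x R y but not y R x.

13

Enumerating: (w0,w1), (w0,w6), (w2,w1), (w2,w3), (w2,w6), (w3,w1), (w3,w5), (w3,w6), (w4,w3), (w5,w2), (w5,w4), (w6,w7), (w7,w2).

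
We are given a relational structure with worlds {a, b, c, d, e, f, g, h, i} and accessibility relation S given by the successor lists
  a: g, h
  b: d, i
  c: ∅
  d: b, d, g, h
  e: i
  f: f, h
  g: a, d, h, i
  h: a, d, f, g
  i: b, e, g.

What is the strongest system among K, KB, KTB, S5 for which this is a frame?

Symmetric (axiom B): yes — every pair in S has its reverse in S.
Reflexive (axiom T): no — a is not related to itself.
Euclidean (axiom 5): no — b S d and b S i, but not d S i.
So F validates K, KB; KTB would additionally require S to be reflexive. The strongest is KB.

KB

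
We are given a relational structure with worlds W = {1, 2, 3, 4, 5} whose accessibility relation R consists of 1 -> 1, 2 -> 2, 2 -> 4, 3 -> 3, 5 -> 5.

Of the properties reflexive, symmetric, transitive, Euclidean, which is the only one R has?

transitive

Reflexive: no — 4 is not related to itself.
Symmetric: no — 2 R 4 but not 4 R 2.
Transitive: yes — every two-step R-path is closed by a direct edge.
Euclidean: no — 2 R 4 and 2 R 2, but not 4 R 2.
Only transitive holds.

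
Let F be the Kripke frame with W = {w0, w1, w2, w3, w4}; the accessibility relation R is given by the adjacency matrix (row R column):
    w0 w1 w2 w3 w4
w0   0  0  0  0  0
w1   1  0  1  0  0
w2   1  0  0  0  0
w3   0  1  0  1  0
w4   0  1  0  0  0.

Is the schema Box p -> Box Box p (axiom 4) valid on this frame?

No

The schema 4 characterises exactly the transitive frames.
Transitive: no — w3 R w1 and w1 R w0, but not w3 R w0.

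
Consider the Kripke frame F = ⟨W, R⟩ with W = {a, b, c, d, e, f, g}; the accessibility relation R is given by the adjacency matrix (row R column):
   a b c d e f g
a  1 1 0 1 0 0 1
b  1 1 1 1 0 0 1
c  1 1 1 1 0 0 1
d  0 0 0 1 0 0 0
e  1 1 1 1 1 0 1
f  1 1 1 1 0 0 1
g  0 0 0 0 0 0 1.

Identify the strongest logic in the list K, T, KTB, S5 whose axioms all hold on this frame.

Reflexive (axiom T): no — f is not related to itself.
Symmetric (axiom B): no — a R d but not d R a.
Euclidean (axiom 5): no — a R d and a R b, but not d R b.
So F validates K; T would additionally require R to be reflexive. The strongest is K.

K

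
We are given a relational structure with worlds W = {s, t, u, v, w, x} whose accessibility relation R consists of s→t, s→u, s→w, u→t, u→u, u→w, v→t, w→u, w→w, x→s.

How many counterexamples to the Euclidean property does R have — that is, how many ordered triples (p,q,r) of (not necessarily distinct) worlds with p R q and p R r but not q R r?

Enumerating: (s,t,t), (s,t,u), (s,t,w), (s,w,t), (u,t,t), (u,t,u), (u,t,w), (u,w,t), (v,t,t), (x,s,s).

10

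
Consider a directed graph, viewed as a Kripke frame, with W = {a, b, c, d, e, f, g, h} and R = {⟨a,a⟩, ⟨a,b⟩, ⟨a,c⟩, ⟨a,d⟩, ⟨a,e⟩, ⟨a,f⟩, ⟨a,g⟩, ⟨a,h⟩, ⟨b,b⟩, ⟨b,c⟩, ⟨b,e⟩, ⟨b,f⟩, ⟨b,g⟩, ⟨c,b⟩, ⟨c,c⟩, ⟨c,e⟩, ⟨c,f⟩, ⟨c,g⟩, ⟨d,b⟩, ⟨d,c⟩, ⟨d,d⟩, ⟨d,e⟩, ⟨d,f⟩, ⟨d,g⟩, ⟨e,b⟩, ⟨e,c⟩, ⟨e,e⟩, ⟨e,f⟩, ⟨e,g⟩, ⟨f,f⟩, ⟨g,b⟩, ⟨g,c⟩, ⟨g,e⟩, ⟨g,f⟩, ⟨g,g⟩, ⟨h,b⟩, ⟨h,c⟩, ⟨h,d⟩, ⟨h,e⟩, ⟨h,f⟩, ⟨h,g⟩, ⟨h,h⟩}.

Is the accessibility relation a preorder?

Reflexive: yes — every world is R-related to itself.
Transitive: yes — every two-step R-path is closed by a direct edge.
So R is a preorder.

Yes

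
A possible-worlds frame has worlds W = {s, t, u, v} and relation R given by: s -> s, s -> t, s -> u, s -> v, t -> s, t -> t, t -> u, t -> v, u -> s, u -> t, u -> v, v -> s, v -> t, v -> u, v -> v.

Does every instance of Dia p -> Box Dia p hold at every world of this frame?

By correspondence theory, 5 is valid on a frame iff R is Euclidean.
Euclidean: no — s R u and s R u, but not u R u.

No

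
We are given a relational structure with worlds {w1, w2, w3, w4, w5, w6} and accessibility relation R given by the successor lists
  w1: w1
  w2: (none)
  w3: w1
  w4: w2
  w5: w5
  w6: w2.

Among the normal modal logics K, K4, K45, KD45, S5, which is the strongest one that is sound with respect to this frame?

Transitive (axiom 4): yes — every two-step R-path is closed by a direct edge.
Euclidean (axiom 5): no — w4 R w2 and w4 R w2, but not w2 R w2.
Serial (axiom D): no — w2 has no R-successor.
Reflexive (axiom T): no — w2 is not related to itself.
So F validates K, K4; K45 would additionally require R to be Euclidean. The strongest is K4.

K4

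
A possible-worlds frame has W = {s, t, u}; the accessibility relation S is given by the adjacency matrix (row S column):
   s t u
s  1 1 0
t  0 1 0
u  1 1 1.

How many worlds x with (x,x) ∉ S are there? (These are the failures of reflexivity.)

S is reflexive; there are no such worlds.

0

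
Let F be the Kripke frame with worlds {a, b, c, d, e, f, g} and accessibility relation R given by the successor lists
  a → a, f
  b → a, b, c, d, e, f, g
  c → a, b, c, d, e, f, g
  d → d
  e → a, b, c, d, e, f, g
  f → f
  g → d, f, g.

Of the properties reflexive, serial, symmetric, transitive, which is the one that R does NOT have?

Reflexive: yes — every world is R-related to itself.
Serial: yes — every world has a successor (e.g. a R a).
Symmetric: no — a R f but not f R a.
Transitive: yes — every two-step R-path is closed by a direct edge.
Only symmetric fails.

symmetric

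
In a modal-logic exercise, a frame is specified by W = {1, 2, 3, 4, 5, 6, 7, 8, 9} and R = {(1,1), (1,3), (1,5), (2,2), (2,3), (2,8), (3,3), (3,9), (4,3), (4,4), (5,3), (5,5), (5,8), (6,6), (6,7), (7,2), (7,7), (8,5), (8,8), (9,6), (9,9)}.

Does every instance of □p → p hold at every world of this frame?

Yes

The schema T characterises exactly the reflexive frames.
Reflexive: yes — every world is R-related to itself.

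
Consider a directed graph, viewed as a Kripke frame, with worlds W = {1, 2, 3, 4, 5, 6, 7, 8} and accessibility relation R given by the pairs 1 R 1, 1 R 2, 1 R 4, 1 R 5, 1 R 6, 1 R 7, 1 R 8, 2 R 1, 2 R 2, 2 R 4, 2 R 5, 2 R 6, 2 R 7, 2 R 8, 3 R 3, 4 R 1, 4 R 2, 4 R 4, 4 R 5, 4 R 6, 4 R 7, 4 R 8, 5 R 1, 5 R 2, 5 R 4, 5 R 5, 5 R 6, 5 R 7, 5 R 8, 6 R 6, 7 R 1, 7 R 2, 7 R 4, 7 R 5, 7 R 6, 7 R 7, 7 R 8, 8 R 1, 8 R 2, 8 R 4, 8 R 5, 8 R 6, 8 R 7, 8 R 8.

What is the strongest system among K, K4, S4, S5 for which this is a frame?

S4

Transitive (axiom 4): yes — every two-step R-path is closed by a direct edge.
Reflexive (axiom T): yes — every world is R-related to itself.
Euclidean (axiom 5): no — 1 R 6 and 1 R 2, but not 6 R 2.
So F validates K, K4, S4; S5 would additionally require R to be Euclidean. The strongest is S4.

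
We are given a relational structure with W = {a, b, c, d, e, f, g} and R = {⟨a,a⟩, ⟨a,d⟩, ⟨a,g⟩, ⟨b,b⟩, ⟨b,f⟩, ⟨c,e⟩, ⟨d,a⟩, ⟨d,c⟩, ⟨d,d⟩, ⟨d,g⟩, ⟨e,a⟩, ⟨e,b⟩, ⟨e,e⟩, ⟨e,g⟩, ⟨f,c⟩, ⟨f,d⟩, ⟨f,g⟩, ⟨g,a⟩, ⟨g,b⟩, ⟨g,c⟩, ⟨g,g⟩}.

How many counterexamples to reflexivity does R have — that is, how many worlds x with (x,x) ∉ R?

2

Enumerating: c, f.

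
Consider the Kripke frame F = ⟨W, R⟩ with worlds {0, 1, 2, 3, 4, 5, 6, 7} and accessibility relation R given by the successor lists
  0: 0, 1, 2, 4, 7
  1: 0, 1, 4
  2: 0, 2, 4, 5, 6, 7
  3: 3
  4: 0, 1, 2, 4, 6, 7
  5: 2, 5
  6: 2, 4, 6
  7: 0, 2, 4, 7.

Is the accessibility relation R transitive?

Transitive: no — 0 R 2 and 2 R 5, but not 0 R 5.

No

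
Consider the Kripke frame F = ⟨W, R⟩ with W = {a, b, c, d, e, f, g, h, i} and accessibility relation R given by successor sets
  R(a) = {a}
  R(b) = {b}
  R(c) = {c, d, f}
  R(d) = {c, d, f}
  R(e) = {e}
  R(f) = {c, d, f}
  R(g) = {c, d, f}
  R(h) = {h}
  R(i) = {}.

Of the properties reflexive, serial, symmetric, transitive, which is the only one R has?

transitive

Reflexive: no — g is not related to itself.
Serial: no — i has no R-successor.
Symmetric: no — g R c but not c R g.
Transitive: yes — every two-step R-path is closed by a direct edge.
Only transitive holds.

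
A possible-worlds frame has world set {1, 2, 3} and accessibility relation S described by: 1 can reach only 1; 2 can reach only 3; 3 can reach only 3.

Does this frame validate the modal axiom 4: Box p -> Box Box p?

The schema 4 characterises exactly the transitive frames.
Transitive: yes — every two-step S-path is closed by a direct edge.

Yes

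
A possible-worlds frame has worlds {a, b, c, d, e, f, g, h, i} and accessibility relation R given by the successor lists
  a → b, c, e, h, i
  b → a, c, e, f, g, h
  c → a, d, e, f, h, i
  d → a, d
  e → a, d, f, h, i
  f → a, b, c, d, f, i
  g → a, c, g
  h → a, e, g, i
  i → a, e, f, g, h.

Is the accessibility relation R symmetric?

No

Symmetric: no — b R c but not c R b.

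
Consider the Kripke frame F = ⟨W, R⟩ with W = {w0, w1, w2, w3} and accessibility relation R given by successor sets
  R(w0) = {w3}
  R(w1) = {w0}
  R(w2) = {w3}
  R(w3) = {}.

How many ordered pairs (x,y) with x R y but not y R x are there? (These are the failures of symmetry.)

3

Enumerating: (w0,w3), (w1,w0), (w2,w3).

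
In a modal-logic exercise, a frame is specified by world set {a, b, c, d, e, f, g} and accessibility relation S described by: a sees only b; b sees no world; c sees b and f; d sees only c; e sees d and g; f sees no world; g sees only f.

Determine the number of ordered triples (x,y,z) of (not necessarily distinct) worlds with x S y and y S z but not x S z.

Enumerating: (d,c,b), (d,c,f), (e,d,c), (e,g,f).

4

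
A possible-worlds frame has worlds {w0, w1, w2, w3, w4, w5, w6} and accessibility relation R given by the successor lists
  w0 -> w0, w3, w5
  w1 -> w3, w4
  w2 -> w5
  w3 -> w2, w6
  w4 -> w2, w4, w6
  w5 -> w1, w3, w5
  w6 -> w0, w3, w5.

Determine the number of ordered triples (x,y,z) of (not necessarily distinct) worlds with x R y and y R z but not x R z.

23

Enumerating: (w0,w3,w2), (w0,w3,w6), (w0,w5,w1), (w1,w3,w2), (w1,w3,w6), (w1,w4,w2), (w1,w4,w6), (w2,w5,w1), (w2,w5,w3), (w3,w2,w5), (w3,w6,w0), (w3,w6,w3), … and 11 more.
Total: 23.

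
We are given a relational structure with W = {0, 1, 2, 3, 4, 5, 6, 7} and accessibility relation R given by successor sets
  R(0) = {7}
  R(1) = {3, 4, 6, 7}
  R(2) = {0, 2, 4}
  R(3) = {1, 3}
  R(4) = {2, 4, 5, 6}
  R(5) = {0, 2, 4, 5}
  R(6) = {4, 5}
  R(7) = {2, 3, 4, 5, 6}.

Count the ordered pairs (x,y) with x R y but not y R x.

13

Enumerating: (0,7), (1,4), (1,6), (1,7), (2,0), (5,0), (5,2), (6,5), (7,2), (7,3), (7,4), (7,5), (7,6).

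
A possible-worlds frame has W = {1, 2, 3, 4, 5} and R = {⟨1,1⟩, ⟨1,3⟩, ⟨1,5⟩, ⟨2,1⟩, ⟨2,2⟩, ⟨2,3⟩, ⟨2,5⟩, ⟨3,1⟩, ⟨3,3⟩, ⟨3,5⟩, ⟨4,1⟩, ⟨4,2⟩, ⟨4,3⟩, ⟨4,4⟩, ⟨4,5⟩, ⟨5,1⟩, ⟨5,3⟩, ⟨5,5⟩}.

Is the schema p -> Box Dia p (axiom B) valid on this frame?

The schema B characterises exactly the symmetric frames.
Symmetric: no — 2 R 1 but not 1 R 2.

No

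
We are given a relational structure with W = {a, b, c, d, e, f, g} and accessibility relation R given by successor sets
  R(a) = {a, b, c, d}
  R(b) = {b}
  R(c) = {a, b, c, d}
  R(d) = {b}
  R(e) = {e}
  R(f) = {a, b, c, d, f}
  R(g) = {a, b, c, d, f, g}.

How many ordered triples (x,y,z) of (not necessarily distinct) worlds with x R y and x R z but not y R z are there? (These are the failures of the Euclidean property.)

37

Enumerating: (a,b,a), (a,b,c), (a,b,d), (a,d,a), (a,d,c), (a,d,d), (c,b,a), (c,b,c), (c,b,d), (c,d,a), (c,d,c), (c,d,d), … and 25 more.
Total: 37.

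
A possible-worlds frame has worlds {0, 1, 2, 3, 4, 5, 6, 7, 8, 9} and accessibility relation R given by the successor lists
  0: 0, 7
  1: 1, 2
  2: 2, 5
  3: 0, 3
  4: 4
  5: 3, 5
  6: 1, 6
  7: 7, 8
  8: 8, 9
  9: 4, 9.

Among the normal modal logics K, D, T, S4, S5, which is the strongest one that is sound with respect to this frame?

T

Serial (axiom D): yes — every world has a successor (e.g. 0 R 0).
Reflexive (axiom T): yes — every world is R-related to itself.
Transitive (axiom 4): no — 0 R 7 and 7 R 8, but not 0 R 8.
Euclidean (axiom 5): no — 0 R 7 and 0 R 0, but not 7 R 0.
So F validates K, D, T; S4 would additionally require R to be transitive. The strongest is T.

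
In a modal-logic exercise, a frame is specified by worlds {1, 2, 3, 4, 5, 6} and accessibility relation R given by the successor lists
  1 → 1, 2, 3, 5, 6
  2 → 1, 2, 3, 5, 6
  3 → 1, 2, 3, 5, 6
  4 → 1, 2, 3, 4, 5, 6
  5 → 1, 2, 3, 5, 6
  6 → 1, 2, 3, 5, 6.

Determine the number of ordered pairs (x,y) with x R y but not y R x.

Enumerating: (4,1), (4,2), (4,3), (4,5), (4,6).

5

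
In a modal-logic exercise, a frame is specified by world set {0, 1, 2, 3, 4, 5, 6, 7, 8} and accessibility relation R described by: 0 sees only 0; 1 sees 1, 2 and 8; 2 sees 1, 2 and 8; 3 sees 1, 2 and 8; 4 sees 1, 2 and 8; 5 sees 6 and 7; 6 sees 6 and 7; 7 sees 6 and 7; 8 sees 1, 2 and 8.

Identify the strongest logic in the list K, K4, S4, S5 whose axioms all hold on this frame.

Transitive (axiom 4): yes — every two-step R-path is closed by a direct edge.
Reflexive (axiom T): no — 3 is not related to itself.
Euclidean (axiom 5): yes — any two successors of a common world are R-related.
So F validates K, K4; S4 would additionally require R to be reflexive. The strongest is K4.

K4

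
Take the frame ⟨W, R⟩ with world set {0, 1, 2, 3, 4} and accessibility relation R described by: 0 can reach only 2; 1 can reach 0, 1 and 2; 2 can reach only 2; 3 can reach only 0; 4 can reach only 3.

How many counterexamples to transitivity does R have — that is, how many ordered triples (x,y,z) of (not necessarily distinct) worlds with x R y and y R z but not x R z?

2

Enumerating: (3,0,2), (4,3,0).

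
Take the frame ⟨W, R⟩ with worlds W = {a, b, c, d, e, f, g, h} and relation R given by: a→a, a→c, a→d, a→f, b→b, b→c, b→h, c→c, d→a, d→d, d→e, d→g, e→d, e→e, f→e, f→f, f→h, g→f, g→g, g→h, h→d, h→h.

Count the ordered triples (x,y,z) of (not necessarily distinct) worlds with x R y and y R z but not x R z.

18

Enumerating: (a,d,e), (a,d,g), (a,f,e), (a,f,h), (b,h,d), (d,a,c), (d,a,f), (d,g,f), (d,g,h), (e,d,a), (e,d,g), (f,e,d), (f,h,d), (g,f,e), (g,h,d), (h,d,a), (h,d,e), (h,d,g).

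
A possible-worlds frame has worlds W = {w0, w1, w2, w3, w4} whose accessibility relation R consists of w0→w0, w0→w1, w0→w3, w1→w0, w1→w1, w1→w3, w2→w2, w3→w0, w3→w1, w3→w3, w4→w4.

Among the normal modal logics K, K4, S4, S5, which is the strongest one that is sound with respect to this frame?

Transitive (axiom 4): yes — every two-step R-path is closed by a direct edge.
Reflexive (axiom T): yes — every world is R-related to itself.
Euclidean (axiom 5): yes — any two successors of a common world are R-related.
So F validates K, K4, S4, S5. The strongest is S5.

S5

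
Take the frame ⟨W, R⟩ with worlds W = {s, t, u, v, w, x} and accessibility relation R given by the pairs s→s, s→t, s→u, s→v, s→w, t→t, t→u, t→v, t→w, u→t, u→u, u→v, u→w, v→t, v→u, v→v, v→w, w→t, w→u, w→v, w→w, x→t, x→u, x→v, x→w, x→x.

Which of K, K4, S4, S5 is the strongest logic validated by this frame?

S4

Transitive (axiom 4): yes — every two-step R-path is closed by a direct edge.
Reflexive (axiom T): yes — every world is R-related to itself.
Euclidean (axiom 5): no — s R t and s R s, but not t R s.
So F validates K, K4, S4; S5 would additionally require R to be Euclidean. The strongest is S4.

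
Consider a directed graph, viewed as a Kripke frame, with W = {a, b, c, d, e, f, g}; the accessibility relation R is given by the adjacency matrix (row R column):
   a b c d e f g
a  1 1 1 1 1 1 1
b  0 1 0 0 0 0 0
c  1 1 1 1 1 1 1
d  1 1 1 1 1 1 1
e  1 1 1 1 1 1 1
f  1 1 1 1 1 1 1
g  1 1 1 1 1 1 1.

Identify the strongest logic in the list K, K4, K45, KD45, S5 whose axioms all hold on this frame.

K4

Transitive (axiom 4): yes — every two-step R-path is closed by a direct edge.
Euclidean (axiom 5): no — a R b and a R c, but not b R c.
Serial (axiom D): yes — every world has a successor (e.g. a R a).
Reflexive (axiom T): yes — every world is R-related to itself.
So F validates K, K4; K45 would additionally require R to be Euclidean. The strongest is K4.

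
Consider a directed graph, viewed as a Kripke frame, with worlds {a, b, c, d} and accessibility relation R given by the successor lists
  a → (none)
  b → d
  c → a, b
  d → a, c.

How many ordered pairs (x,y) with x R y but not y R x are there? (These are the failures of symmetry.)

Enumerating: (b,d), (c,a), (c,b), (d,a), (d,c).

5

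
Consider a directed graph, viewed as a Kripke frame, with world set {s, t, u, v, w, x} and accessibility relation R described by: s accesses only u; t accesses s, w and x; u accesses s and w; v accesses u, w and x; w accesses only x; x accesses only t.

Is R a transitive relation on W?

No

Transitive: no — s R u and u R w, but not s R w.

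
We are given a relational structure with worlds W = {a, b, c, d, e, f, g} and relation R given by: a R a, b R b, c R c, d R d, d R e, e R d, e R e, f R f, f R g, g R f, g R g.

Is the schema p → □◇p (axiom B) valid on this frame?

Yes

Axiom B corresponds to the accessibility relation being symmetric.
Symmetric: yes — every pair in R has its reverse in R.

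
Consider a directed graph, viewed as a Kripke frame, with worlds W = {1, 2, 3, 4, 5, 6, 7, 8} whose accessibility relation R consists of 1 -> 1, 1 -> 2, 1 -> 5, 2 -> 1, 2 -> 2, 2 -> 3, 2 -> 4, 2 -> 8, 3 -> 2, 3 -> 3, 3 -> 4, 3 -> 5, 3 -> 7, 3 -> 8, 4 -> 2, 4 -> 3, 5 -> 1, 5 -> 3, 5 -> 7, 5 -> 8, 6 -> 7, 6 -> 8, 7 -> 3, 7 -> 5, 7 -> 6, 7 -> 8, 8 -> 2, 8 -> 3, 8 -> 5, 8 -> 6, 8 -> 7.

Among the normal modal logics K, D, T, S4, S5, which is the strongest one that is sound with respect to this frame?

D

Serial (axiom D): yes — every world has a successor (e.g. 1 R 1).
Reflexive (axiom T): no — 4 is not related to itself.
Transitive (axiom 4): no — 1 R 2 and 2 R 3, but not 1 R 3.
Euclidean (axiom 5): no — 1 R 2 and 1 R 5, but not 2 R 5.
So F validates K, D; T would additionally require R to be reflexive. The strongest is D.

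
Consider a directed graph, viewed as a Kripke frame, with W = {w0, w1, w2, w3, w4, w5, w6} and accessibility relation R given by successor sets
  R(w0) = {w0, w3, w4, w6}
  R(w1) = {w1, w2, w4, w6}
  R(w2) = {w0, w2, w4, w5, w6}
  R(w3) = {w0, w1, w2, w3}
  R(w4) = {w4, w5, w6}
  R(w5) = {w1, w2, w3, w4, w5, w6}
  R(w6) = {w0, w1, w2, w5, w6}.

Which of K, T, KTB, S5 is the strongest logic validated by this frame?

T

Reflexive (axiom T): yes — every world is R-related to itself.
Symmetric (axiom B): no — w0 R w4 but not w4 R w0.
Euclidean (axiom 5): no — w0 R w3 and w0 R w4, but not w3 R w4.
So F validates K, T; KTB would additionally require R to be symmetric. The strongest is T.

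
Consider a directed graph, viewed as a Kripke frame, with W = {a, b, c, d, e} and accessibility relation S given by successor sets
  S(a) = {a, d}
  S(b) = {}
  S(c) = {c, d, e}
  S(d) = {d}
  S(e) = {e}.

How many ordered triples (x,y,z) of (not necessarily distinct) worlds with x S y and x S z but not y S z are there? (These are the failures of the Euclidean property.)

5

Enumerating: (a,d,a), (c,d,c), (c,d,e), (c,e,c), (c,e,d).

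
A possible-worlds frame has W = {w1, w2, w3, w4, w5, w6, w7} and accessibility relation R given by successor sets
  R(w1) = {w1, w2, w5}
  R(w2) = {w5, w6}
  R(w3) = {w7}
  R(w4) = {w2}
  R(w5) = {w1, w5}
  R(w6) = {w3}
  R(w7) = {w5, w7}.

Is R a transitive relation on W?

Transitive: no — w1 R w2 and w2 R w6, but not w1 R w6.

No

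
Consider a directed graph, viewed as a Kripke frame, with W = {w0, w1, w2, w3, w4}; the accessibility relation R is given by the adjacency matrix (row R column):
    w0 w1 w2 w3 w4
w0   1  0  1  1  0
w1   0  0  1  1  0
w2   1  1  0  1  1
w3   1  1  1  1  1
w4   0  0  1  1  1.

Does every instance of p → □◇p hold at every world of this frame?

Yes

Axiom B corresponds to the accessibility relation being symmetric.
Symmetric: yes — every pair in R has its reverse in R.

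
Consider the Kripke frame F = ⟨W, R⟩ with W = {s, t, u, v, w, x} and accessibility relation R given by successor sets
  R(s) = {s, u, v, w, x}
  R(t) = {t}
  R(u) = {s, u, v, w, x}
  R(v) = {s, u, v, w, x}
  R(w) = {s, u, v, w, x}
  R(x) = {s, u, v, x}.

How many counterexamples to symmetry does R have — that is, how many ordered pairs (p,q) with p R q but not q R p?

1

Enumerating: (w,x).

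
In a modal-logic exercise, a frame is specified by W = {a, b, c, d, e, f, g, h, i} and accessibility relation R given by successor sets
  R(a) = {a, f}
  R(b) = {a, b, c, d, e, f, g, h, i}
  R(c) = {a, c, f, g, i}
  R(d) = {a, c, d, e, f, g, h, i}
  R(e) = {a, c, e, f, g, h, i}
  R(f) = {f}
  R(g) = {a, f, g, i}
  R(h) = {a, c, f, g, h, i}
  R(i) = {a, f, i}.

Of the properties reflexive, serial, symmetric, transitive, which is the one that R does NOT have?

Reflexive: yes — every world is R-related to itself.
Serial: yes — every world has a successor (e.g. a R a).
Symmetric: no — a R f but not f R a.
Transitive: yes — every two-step R-path is closed by a direct edge.
Only symmetric fails.

symmetric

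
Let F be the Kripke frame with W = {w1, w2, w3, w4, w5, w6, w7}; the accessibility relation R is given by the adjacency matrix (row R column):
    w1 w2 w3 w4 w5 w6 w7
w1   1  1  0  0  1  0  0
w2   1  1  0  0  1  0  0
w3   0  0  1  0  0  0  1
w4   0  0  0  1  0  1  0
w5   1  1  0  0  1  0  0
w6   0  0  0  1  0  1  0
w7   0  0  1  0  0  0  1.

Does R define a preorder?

Yes

Reflexive: yes — every world is R-related to itself.
Transitive: yes — every two-step R-path is closed by a direct edge.
So R is a preorder.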